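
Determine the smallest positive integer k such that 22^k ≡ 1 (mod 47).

46

Since 22 ∈ (Z/47Z)^×, its order divides φ(47) = 47 − 1 = 46 = 2 · 23.
Divisors of 46: 1, 2, 23, 46.
Compute 22^d (mod 47) for the divisors d until we hit 1:
22^1 ≡ 22
22^2 ≡ 14
22^23 ≡ 46
22^46 ≡ 1
Therefore the multiplicative order of 22 modulo 47 is 46.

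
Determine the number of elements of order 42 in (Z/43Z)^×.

12

φ(43) = 43 − 1 = 42 = 2 · 3 · 7.
In a cyclic group of order 42, there are φ(d) elements of order d for each divisor d of 42, and zero for non-divisors.
42 = 2 · 3 · 7 divides 42, and φ(42) = 12.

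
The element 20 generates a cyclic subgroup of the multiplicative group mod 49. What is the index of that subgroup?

The order of 20 must divide φ(49) = φ(7^2) = 7·(7−1) = 42 = 2 · 3 · 7.
Divisors of 42: 1, 2, 3, 6, 7, 14, 21, 42.
Compute 20^d (mod 49) for the divisors d until we hit 1:
20^1 ≡ 20 (mod 49)
20^2 ≡ 8 (mod 49)
20^3 ≡ 13 (mod 49)
20^6 ≡ 22 (mod 49)
20^7 ≡ 48 (mod 49)
20^14 ≡ 1 (mod 49) ✓
Thus |⟨20⟩| = ord(20) = 14.
Index = |(Z/49Z)^×| / |⟨20⟩| = 42 / 14 = 3.

3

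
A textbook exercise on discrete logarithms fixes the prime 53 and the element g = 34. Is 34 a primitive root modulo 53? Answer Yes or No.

φ(53) = 53 − 1 = 52 = 2^2 · 13.
Test 34^(52/q) mod 53 for each prime factor q of 52:
34^26 ≡ 52 (mod 53)  [q = 2: ≢ 1 ✓]
34^4 ≡ 47 (mod 53)  [q = 13: ≢ 1 ✓]
Every test exponent gives a nontrivial residue, hence 34 generates the full group.

Yes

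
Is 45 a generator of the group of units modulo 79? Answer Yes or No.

No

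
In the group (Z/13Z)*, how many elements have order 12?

4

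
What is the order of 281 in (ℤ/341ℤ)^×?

10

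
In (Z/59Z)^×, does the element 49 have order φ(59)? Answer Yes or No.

No

φ(59) = 59 − 1 = 58 = 2 · 29.
Test 49^(58/q) mod 59 for each prime factor q of 58:
49^29 ≡ 1 (mod 59)  [q = 2: ≡ 1 ✗]
49^2 ≡ 41 (mod 59)  [q = 29: ≢ 1 ✓]
49^29 ≡ 1 shows ord(49) | 29, strictly less than φ(59); not a primitive root.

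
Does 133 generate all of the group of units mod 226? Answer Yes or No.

φ(226) = φ(2)·φ(113) = 1·112 = 112 = 2^4 · 7.
It suffices to check that the order of 133 is not a proper divisor of 112: compute 133^(112/q) for q ∈ {2, 7}.
133^56 ≡ 225 (mod 226)  [q = 2: ≢ 1 ✓]
133^16 ≡ 141 (mod 226)  [q = 7: ≢ 1 ✓]
All checks pass, so 133 has order 112 and is a primitive root modulo 226.

Yes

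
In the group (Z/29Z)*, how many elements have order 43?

0

φ(29) = 29 − 1 = 28 = 2^2 · 7.
(Z/29Z)^× is cyclic (|G| = 28); a cyclic group of order m has exactly φ(d) elements of each order d | m, and none otherwise.
Since 43 ∤ 28, the count is 0.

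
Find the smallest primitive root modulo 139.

2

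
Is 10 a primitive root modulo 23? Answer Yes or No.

φ(23) = 23 − 1 = 22 = 2 · 11.
An element g generates (Z/23Z)^× iff g^(22/q) ≢ 1 (mod 23) for each prime q ∈ {2, 11}.
10^11 ≡ 22 (mod 23)  [q = 2: ≢ 1 ✓]
10^2 ≡ 8 (mod 23)  [q = 11: ≢ 1 ✓]
All checks pass, so 10 has order 22 and is a primitive root modulo 23.

Yes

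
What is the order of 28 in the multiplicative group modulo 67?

66

ord(28) | φ(67) = 67 − 1 = 66 = 2 · 3 · 11.
Divisors of 66: 1, 2, 3, 6, 11, 22, 33, 66.
Check 28^d mod 67 for each divisor in increasing order:
28^1 ≡ 28 (mod 67)
28^2 ≡ 47 (mod 67)
28^3 ≡ 43 (mod 67)
28^6 ≡ 40 (mod 67)
28^11 ≡ 38 (mod 67)
28^22 ≡ 37 (mod 67)
28^33 ≡ 66 (mod 67)
28^66 ≡ 1 (mod 67) ✓
The smallest such exponent is 66, so the order of 28 is 66.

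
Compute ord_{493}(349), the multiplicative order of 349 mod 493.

8

The order of 349 must divide φ(493) = φ(17·29) = (17−1)·(29−1) = 16·28 = 448 = 2^6 · 7.
Divisors of 448: 1, 2, 4, 7, 8, 14, 16, 28, 32, 56, 64, 112, 224, 448.
Evaluate successive powers at the divisors of 448:
349^1 ≡ 349
349^2 ≡ 30
349^4 ≡ 407
349^7 ≡ 291
349^8 ≡ 1
Hence ord(349) = 8.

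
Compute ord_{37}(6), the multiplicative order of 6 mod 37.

4

The order of 6 must divide φ(37) = 37 − 1 = 36 = 2^2 · 3^2.
Divisors of 36: 1, 2, 3, 4, 6, 9, 12, 18, 36.
Test each divisor d:
6^1 ≡ 6
6^2 ≡ 36
6^3 ≡ 31
6^4 ≡ 1
Hence ord(6) = 4.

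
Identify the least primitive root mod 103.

5

φ(103) = 103 − 1 = 102 = 2 · 3 · 17.
Test candidates g = 2, 3, … against the prime factors q ∈ {2, 3, 17} of φ(103): g is a generator iff g^(102/q) ≢ 1 for every such q.
g = 2: 2^51 ≡ 1 — hits 1, so not a primitive root.
g = 3: 3^51 ≡ 102; 3^34 ≡ 1 — hits 1, so not a primitive root.
g = 4: 4^51 ≡ 1 — hits 1, so not a primitive root.
g = 5: 5^51 ≡ 102; 5^34 ≡ 56; 5^6 ≡ 72 — none is 1, so 5 is a primitive root.
So 5 is the smallest generator of (Z/103Z)^×.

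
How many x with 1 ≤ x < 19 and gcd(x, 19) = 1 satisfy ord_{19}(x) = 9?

6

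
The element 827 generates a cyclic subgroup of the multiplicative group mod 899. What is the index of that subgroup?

ord(827) | φ(899) = φ(29·31) = (29−1)·(31−1) = 28·30 = 840 = 2^3 · 3 · 5 · 7.
Divisors of 840: 1, 2, 3, 4, 5, 6, 7, 8, 10, 12, 14, 15, 20, 21, 24, 28, 30, 35, 40, 42, 56, 60, 70, 84, 105, 120, 140, 168, 210, 280, 420, 840.
Check 827^d mod 899 for each divisor in increasing order:
827^1 ≡ 827 (mod 899)
827^2 ≡ 689 (mod 899)
827^3 ≡ 736 (mod 899)
827^4 ≡ 49 (mod 899)
827^5 ≡ 68 (mod 899)
827^6 ≡ 498 (mod 899)
827^7 ≡ 104 (mod 899)
827^8 ≡ 603 (mod 899)
827^10 ≡ 129 (mod 899)
827^12 ≡ 779 (mod 899)
827^14 ≡ 28 (mod 899)
827^15 ≡ 681 (mod 899)
827^20 ≡ 459 (mod 899)
827^21 ≡ 215 (mod 899)
827^24 ≡ 16 (mod 899)
827^28 ≡ 784 (mod 899)
827^30 ≡ 776 (mod 899)
827^35 ≡ 626 (mod 899)
827^40 ≡ 315 (mod 899)
827^42 ≡ 376 (mod 899)
827^56 ≡ 639 (mod 899)
827^60 ≡ 745 (mod 899)
827^70 ≡ 811 (mod 899)
827^84 ≡ 233 (mod 899)
827^105 ≡ 650 (mod 899)
827^120 ≡ 342 (mod 899)
827^140 ≡ 552 (mod 899)
827^168 ≡ 349 (mod 899)
827^210 ≡ 869 (mod 899)
827^280 ≡ 842 (mod 899)
827^420 ≡ 1 (mod 899) ✓
So ord_899(827) = 420, hence |⟨827⟩| = 420.
[(Z/899Z)^× : ⟨827⟩] = 840/420 = 2.

2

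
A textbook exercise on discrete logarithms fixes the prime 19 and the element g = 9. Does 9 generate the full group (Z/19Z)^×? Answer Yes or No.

φ(19) = 19 − 1 = 18 = 2 · 3^2.
An element g generates (Z/19Z)^× iff g^(18/q) ≢ 1 (mod 19) for each prime q ∈ {2, 3}.
9^9 ≡ 1 (mod 19)  [q = 2: ≡ 1 ✗]
9^6 ≡ 11 (mod 19)  [q = 3: ≢ 1 ✓]
9^9 ≡ 1 shows ord(9) | 9, strictly less than φ(19); not a primitive root.

No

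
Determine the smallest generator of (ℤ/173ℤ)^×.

φ(173) = 173 − 1 = 172 = 2^2 · 43.
Test candidates g = 2, 3, … against the prime factors q ∈ {2, 43} of φ(173): g is a generator iff g^(172/q) ≢ 1 for every such q.
g = 2: 2^86 ≡ 172; 2^4 ≡ 16 — none is 1, so 2 is a primitive root.
So 2 is the smallest generator of (Z/173Z)^×.

2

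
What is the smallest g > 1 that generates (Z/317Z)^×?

2

φ(317) = 317 − 1 = 316 = 2^2 · 79.
Test candidates g = 2, 3, … against the prime factors q ∈ {2, 79} of φ(317): g is a generator iff g^(316/q) ≢ 1 for every such q.
g = 2: 2^158 ≡ 316; 2^4 ≡ 16 — none is 1, so 2 is a primitive root.
So 2 is the smallest generator of (Z/317Z)^×.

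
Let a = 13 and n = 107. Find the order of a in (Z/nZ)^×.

The order of 13 must divide φ(107) = 107 − 1 = 106 = 2 · 53.
Divisors of 106: 1, 2, 53, 106.
Evaluate successive powers at the divisors of 106:
13^1 ≡ 13
13^2 ≡ 62
13^53 ≡ 1
Therefore the multiplicative order of 13 modulo 107 is 53.

53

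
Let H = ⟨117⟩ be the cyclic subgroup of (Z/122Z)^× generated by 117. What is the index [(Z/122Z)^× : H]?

4

Since 117 ∈ (Z/122Z)^×, its order divides φ(122) = φ(2)·φ(61) = 1·60 = 60 = 2^2 · 3 · 5.
Divisors of 60: 1, 2, 3, 4, 5, 6, 10, 12, 15, 20, 30, 60.
Evaluate successive powers at the divisors of 60:
117^1 ≡ 117
117^2 ≡ 25
117^3 ≡ 119
117^4 ≡ 15
117^5 ≡ 47
117^6 ≡ 9
117^10 ≡ 13
117^12 ≡ 81
117^15 ≡ 1
The order of 117 is 15, so the subgroup it generates has 15 elements.
Index = |(Z/122Z)^×| / |⟨117⟩| = 60 / 15 = 4.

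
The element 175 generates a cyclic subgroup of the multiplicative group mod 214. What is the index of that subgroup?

ord(175) | φ(214) = φ(2)·φ(107) = 1·106 = 106 = 2 · 53.
Divisors of 106: 1, 2, 53, 106.
Evaluate successive powers at the divisors of 106:
175^1 ≡ 175 (mod 214)
175^2 ≡ 23 (mod 214)
175^53 ≡ 213 (mod 214)
175^106 ≡ 1 (mod 214) ✓
So ord_214(175) = 106, hence |⟨175⟩| = 106.
The index is φ(214) / ord(175) = 106 / 106 = 1.

1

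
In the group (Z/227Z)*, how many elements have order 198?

φ(227) = 227 − 1 = 226 = 2 · 113.
(Z/227Z)^× is cyclic (|G| = 226); a cyclic group of order m has exactly φ(d) elements of each order d | m, and none otherwise.
198 does not divide 226, so no element of (Z/227Z)^× has order 198.

0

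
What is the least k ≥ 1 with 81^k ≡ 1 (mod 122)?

5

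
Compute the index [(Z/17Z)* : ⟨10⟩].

1

ord(10) | φ(17) = 17 − 1 = 16 = 2^4.
Divisors of 16: 1, 2, 4, 8, 16.
Compute 10^d (mod 17) for the divisors d until we hit 1:
10^1 ≡ 10 (mod 17)
10^2 ≡ 15 (mod 17)
10^4 ≡ 4 (mod 17)
10^8 ≡ 16 (mod 17)
10^16 ≡ 1 (mod 17) ✓
Thus |⟨10⟩| = ord(10) = 16.
The index is φ(17) / ord(10) = 16 / 16 = 1.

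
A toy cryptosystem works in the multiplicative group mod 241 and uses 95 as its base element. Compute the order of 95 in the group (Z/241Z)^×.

ord(95) | φ(241) = 241 − 1 = 240 = 2^4 · 3 · 5.
Divisors of 240: 1, 2, 3, 4, 5, 6, 8, 10, 12, 15, 16, 20, 24, 30, 40, 48, 60, 80, 120, 240.
Check 95^d mod 241 for each divisor in increasing order:
95^1 ≡ 95 (mod 241)
95^2 ≡ 108 (mod 241)
95^3 ≡ 138 (mod 241)
95^4 ≡ 96 (mod 241)
95^5 ≡ 203 (mod 241)
95^6 ≡ 5 (mod 241)
95^8 ≡ 58 (mod 241)
95^10 ≡ 239 (mod 241)
95^12 ≡ 25 (mod 241)
95^15 ≡ 76 (mod 241)
95^16 ≡ 231 (mod 241)
95^20 ≡ 4 (mod 241)
95^24 ≡ 143 (mod 241)
95^30 ≡ 233 (mod 241)
95^40 ≡ 16 (mod 241)
95^48 ≡ 205 (mod 241)
95^60 ≡ 64 (mod 241)
95^80 ≡ 15 (mod 241)
95^120 ≡ 240 (mod 241)
95^240 ≡ 1 (mod 241) ✓
The smallest such exponent is 240, so the order of 95 is 240.

240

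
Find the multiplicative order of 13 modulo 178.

By Lagrange's theorem, ord_178(13) divides φ(178) = φ(2)·φ(89) = 1·88 = 88 = 2^3 · 11.
Divisors of 88: 1, 2, 4, 8, 11, 22, 44, 88.
Test each divisor d:
13^1 ≡ 13 (mod 178)
13^2 ≡ 169 (mod 178)
13^4 ≡ 81 (mod 178)
13^8 ≡ 153 (mod 178)
13^11 ≡ 77 (mod 178)
13^22 ≡ 55 (mod 178)
13^44 ≡ 177 (mod 178)
13^88 ≡ 1 (mod 178) ✓
Hence ord(13) = 88.

88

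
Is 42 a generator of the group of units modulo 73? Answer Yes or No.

Yes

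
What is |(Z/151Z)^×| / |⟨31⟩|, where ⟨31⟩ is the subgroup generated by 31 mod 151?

2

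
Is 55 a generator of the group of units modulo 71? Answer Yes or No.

Yes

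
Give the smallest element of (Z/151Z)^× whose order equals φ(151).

φ(151) = 151 − 1 = 150 = 2 · 3 · 5^2.
Test candidates g = 2, 3, … against the prime factors q ∈ {2, 3, 5} of φ(151): g is a generator iff g^(150/q) ≢ 1 for every such q.
g = 2: 2^75 ≡ 1 — hits 1, so not a primitive root.
g = 3: 3^75 ≡ 150; 3^50 ≡ 1 — hits 1, so not a primitive root.
g = 4: 4^75 ≡ 1 — hits 1, so not a primitive root.
g = 5: 5^75 ≡ 1 — hits 1, so not a primitive root.
g = 6: 6^75 ≡ 150; 6^50 ≡ 32; 6^30 ≡ 59 — none is 1, so 6 is a primitive root.
So 6 is the smallest generator of (Z/151Z)^×.

6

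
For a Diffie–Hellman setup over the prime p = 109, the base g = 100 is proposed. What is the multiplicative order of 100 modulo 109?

The order of 100 must divide φ(109) = 109 − 1 = 108 = 2^2 · 3^3.
Divisors of 108: 1, 2, 3, 4, 6, 9, 12, 18, 27, 36, 54, 108.
Test each divisor d:
100^1 ≡ 100 (mod 109)
100^2 ≡ 81 (mod 109)
100^3 ≡ 34 (mod 109)
100^4 ≡ 21 (mod 109)
100^6 ≡ 66 (mod 109)
100^9 ≡ 64 (mod 109)
100^12 ≡ 105 (mod 109)
100^18 ≡ 63 (mod 109)
100^27 ≡ 108 (mod 109)
100^36 ≡ 45 (mod 109)
100^54 ≡ 1 (mod 109) ✓
Therefore the multiplicative order of 100 modulo 109 is 54.

54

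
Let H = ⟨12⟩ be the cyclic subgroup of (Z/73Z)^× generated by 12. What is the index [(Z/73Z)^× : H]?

2

By Lagrange's theorem, ord_73(12) divides φ(73) = 73 − 1 = 72 = 2^3 · 3^2.
Divisors of 72: 1, 2, 3, 4, 6, 8, 9, 12, 18, 24, 36, 72.
Check 12^d mod 73 for each divisor in increasing order:
12^1 ≡ 12 (mod 73)
12^2 ≡ 71 (mod 73)
12^3 ≡ 49 (mod 73)
12^4 ≡ 4 (mod 73)
12^6 ≡ 65 (mod 73)
12^8 ≡ 16 (mod 73)
12^9 ≡ 46 (mod 73)
12^12 ≡ 64 (mod 73)
12^18 ≡ 72 (mod 73)
12^24 ≡ 8 (mod 73)
12^36 ≡ 1 (mod 73) ✓
So ord_73(12) = 36, hence |⟨12⟩| = 36.
[(Z/73Z)^× : ⟨12⟩] = 72/36 = 2.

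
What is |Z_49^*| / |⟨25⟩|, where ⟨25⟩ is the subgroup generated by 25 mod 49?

2

By Lagrange's theorem, ord_49(25) divides φ(49) = φ(7^2) = 7·(7−1) = 42 = 2 · 3 · 7.
Divisors of 42: 1, 2, 3, 6, 7, 14, 21, 42.
Test each divisor d:
25^1 ≡ 25 (mod 49)
25^2 ≡ 37 (mod 49)
25^3 ≡ 43 (mod 49)
25^6 ≡ 36 (mod 49)
25^7 ≡ 18 (mod 49)
25^14 ≡ 30 (mod 49)
25^21 ≡ 1 (mod 49) ✓
Thus |⟨25⟩| = ord(25) = 21.
The index is φ(49) / ord(25) = 42 / 21 = 2.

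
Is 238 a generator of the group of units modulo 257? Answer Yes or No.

φ(257) = 257 − 1 = 256 = 2^8.
Test 238^(256/q) mod 257 for each prime factor q of 256:
238^128 ≡ 256 (mod 257)  [q = 2: ≢ 1 ✓]
Every test exponent gives a nontrivial residue, hence 238 generates the full group.

Yes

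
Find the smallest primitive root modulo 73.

φ(73) = 73 − 1 = 72 = 2^3 · 3^2.
g is a primitive root iff g^(72/q) ≢ 1 (mod 73) for each prime q ∈ {2, 3}.
g = 2: 2^36 ≡ 1 — hits 1, so not a primitive root.
g = 3: 3^36 ≡ 1 — hits 1, so not a primitive root.
g = 4: 4^36 ≡ 1 — hits 1, so not a primitive root.
g = 5: 5^36 ≡ 72; 5^24 ≡ 8 — none is 1, so 5 is a primitive root.
Hence the least primitive root of 73 is 5.

5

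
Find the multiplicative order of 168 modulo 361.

171

Since 168 ∈ (Z/361Z)^×, its order divides φ(361) = φ(19^2) = 19·(19−1) = 342 = 2 · 3^2 · 19.
Divisors of 342: 1, 2, 3, 6, 9, 18, 19, 38, 57, 114, 171, 342.
Check 168^d mod 361 for each divisor in increasing order:
168^1 ≡ 168
168^2 ≡ 66
168^3 ≡ 258
168^6 ≡ 140
168^9 ≡ 20
168^18 ≡ 39
168^19 ≡ 54
168^38 ≡ 28
168^57 ≡ 68
168^114 ≡ 292
168^171 ≡ 1
The smallest such exponent is 171, so the order of 168 is 171.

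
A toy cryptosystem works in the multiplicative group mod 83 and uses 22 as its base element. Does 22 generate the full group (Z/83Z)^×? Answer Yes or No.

φ(83) = 83 − 1 = 82 = 2 · 41.
Test 22^(82/q) mod 83 for each prime factor q of 82:
22^41 ≡ 82 (mod 83)  [q = 2: ≢ 1 ✓]
22^2 ≡ 69 (mod 83)  [q = 41: ≢ 1 ✓]
All checks pass, so 22 has order 82 and is a primitive root modulo 83.

Yes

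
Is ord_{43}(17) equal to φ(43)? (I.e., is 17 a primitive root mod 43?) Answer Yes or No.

No

φ(43) = 43 − 1 = 42 = 2 · 3 · 7.
An element g generates (Z/43Z)^× iff g^(42/q) ≢ 1 (mod 43) for each prime q ∈ {2, 3, 7}.
17^21 ≡ 1 (mod 43)  [q = 2: ≡ 1 ✗]
17^14 ≡ 6 (mod 43)  [q = 3: ≢ 1 ✓]
17^6 ≡ 35 (mod 43)  [q = 7: ≢ 1 ✓]
17^21 ≡ 1 shows ord(17) | 21, strictly less than φ(43); not a primitive root.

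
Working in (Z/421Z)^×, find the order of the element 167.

210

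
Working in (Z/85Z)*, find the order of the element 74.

16

By Lagrange's theorem, ord_85(74) divides φ(85) = φ(5·17) = (5−1)·(17−1) = 4·16 = 64 = 2^6.
Divisors of 64: 1, 2, 4, 8, 16, 32, 64.
Evaluate successive powers at the divisors of 64:
74^1 ≡ 74 (mod 85)
74^2 ≡ 36 (mod 85)
74^4 ≡ 21 (mod 85)
74^8 ≡ 16 (mod 85)
74^16 ≡ 1 (mod 85) ✓
The smallest such exponent is 16, so the order of 74 is 16.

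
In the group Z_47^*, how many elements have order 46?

22

φ(47) = 47 − 1 = 46 = 2 · 23.
Since (Z/47Z)^× is cyclic of order 46, the number of elements of order d is φ(d) when d | 46 and 0 otherwise.
46 = 2 · 23 divides 46, and φ(46) = 22.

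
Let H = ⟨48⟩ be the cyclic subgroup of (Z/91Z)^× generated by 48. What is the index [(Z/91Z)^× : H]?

The order of 48 must divide φ(91) = φ(7·13) = (7−1)·(13−1) = 6·12 = 72 = 2^3 · 3^2.
Divisors of 72: 1, 2, 3, 4, 6, 8, 9, 12, 18, 24, 36, 72.
Compute 48^d (mod 91) for the divisors d until we hit 1:
48^1 ≡ 48 (mod 91)
48^2 ≡ 29 (mod 91)
48^3 ≡ 27 (mod 91)
48^4 ≡ 22 (mod 91)
48^6 ≡ 1 (mod 91) ✓
The order of 48 is 6, so the subgroup it generates has 6 elements.
[(Z/91Z)^× : ⟨48⟩] = 72/6 = 12.

12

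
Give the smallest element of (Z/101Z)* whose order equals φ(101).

φ(101) = 101 − 1 = 100 = 2^2 · 5^2.
g is a primitive root iff g^(100/q) ≢ 1 (mod 101) for each prime q ∈ {2, 5}.
g = 2: 2^50 ≡ 100; 2^20 ≡ 95 — none is 1, so 2 is a primitive root.
Hence the least primitive root of 101 is 2.

2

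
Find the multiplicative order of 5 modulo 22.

The order of 5 must divide φ(22) = φ(2)·φ(11) = 1·10 = 10 = 2 · 5.
Divisors of 10: 1, 2, 5, 10.
Evaluate successive powers at the divisors of 10:
5^1 ≡ 5 (mod 22)
5^2 ≡ 3 (mod 22)
5^5 ≡ 1 (mod 22) ✓
So ord_22(5) = 5.

5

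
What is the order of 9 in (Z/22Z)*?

5

By Lagrange's theorem, ord_22(9) divides φ(22) = φ(2)·φ(11) = 1·10 = 10 = 2 · 5.
Divisors of 10: 1, 2, 5, 10.
Check 9^d mod 22 for each divisor in increasing order:
9^1 ≡ 9 (mod 22)
9^2 ≡ 15 (mod 22)
9^5 ≡ 1 (mod 22) ✓
Hence ord(9) = 5.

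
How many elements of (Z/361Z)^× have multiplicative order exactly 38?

18

φ(361) = φ(19^2) = 19·(19−1) = 342 = 2 · 3^2 · 19.
Since (Z/361Z)^× is cyclic of order 342, the number of elements of order d is φ(d) when d | 342 and 0 otherwise.
38 = 2 · 19 divides 342, and φ(38) = 18.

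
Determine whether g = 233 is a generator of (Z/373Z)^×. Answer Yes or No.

φ(373) = 373 − 1 = 372 = 2^2 · 3 · 31.
It suffices to check that the order of 233 is not a proper divisor of 372: compute 233^(372/q) for q ∈ {2, 3, 31}.
233^186 ≡ 372 (mod 373)  [q = 2: ≢ 1 ✓]
233^124 ≡ 1 (mod 373)  [q = 3: ≡ 1 ✗]
233^12 ≡ 286 (mod 373)  [q = 31: ≢ 1 ✓]
The check at q = 3 fails, so 233 generates a proper subgroup.

No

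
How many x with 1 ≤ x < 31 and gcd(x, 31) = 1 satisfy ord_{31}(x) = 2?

1

φ(31) = 31 − 1 = 30 = 2 · 3 · 5.
In a cyclic group of order 30, there are φ(d) elements of order d for each divisor d of 30, and zero for non-divisors.
2 | 30, and φ(2) = 2 − 1 = 1.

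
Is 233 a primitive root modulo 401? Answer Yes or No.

Yes

φ(401) = 401 − 1 = 400 = 2^4 · 5^2.
It suffices to check that the order of 233 is not a proper divisor of 400: compute 233^(400/q) for q ∈ {2, 5}.
233^200 ≡ 400 (mod 401)  [q = 2: ≢ 1 ✓]
233^80 ≡ 72 (mod 401)  [q = 5: ≢ 1 ✓]
None equal 1, so ord_401(233) = 400: 233 is a primitive root.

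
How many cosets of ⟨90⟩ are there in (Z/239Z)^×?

Since 90 ∈ (Z/239Z)^×, its order divides φ(239) = 239 − 1 = 238 = 2 · 7 · 17.
Divisors of 238: 1, 2, 7, 14, 17, 34, 119, 238.
Compute 90^d (mod 239) for the divisors d until we hit 1:
90^1 ≡ 90 (mod 239)
90^2 ≡ 213 (mod 239)
90^7 ≡ 101 (mod 239)
90^14 ≡ 163 (mod 239)
90^17 ≡ 24 (mod 239)
90^34 ≡ 98 (mod 239)
90^119 ≡ 1 (mod 239) ✓
So ord_239(90) = 119, hence |⟨90⟩| = 119.
The index is φ(239) / ord(90) = 238 / 119 = 2.

2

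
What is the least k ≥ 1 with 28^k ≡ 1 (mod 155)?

60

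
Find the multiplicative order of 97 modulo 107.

106

By Lagrange's theorem, ord_107(97) divides φ(107) = 107 − 1 = 106 = 2 · 53.
Divisors of 106: 1, 2, 53, 106.
Test each divisor d:
97^1 ≡ 97 (mod 107)
97^2 ≡ 100 (mod 107)
97^53 ≡ 106 (mod 107)
97^106 ≡ 1 (mod 107) ✓
Therefore the multiplicative order of 97 modulo 107 is 106.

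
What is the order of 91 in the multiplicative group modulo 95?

Since 91 ∈ (Z/95Z)^×, its order divides φ(95) = φ(5·19) = (5−1)·(19−1) = 4·18 = 72 = 2^3 · 3^2.
Divisors of 72: 1, 2, 3, 4, 6, 8, 9, 12, 18, 24, 36, 72.
Check 91^d mod 95 for each divisor in increasing order:
91^1 ≡ 91 (mod 95)
91^2 ≡ 16 (mod 95)
91^3 ≡ 31 (mod 95)
91^4 ≡ 66 (mod 95)
91^6 ≡ 11 (mod 95)
91^8 ≡ 81 (mod 95)
91^9 ≡ 56 (mod 95)
91^12 ≡ 26 (mod 95)
91^18 ≡ 1 (mod 95) ✓
The smallest such exponent is 18, so the order of 91 is 18.

18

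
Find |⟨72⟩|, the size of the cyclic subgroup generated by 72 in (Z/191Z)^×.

95

Since 72 ∈ (Z/191Z)^×, its order divides φ(191) = 191 − 1 = 190 = 2 · 5 · 19.
Divisors of 190: 1, 2, 5, 10, 19, 38, 95, 190.
Evaluate successive powers at the divisors of 190:
72^1 ≡ 72 (mod 191)
72^2 ≡ 27 (mod 191)
72^5 ≡ 154 (mod 191)
72^10 ≡ 32 (mod 191)
72^19 ≡ 184 (mod 191)
72^38 ≡ 49 (mod 191)
72^95 ≡ 1 (mod 191) ✓
Therefore the multiplicative order of 72 modulo 191 is 95.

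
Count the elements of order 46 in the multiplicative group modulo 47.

φ(47) = 47 − 1 = 46 = 2 · 23.
Since (Z/47Z)^× is cyclic of order 46, the number of elements of order d is φ(d) when d | 46 and 0 otherwise.
46 = 2 · 23 divides 46, and φ(46) = 22.

22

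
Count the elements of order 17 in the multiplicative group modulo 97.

0

φ(97) = 97 − 1 = 96 = 2^5 · 3.
(Z/97Z)^× is cyclic (|G| = 96); a cyclic group of order m has exactly φ(d) elements of each order d | m, and none otherwise.
Since 17 ∤ 96, the count is 0.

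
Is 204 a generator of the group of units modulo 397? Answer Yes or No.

Yes

φ(397) = 397 − 1 = 396 = 2^2 · 3^2 · 11.
Test 204^(396/q) mod 397 for each prime factor q of 396:
204^198 ≡ 396 (mod 397)  [q = 2: ≢ 1 ✓]
204^132 ≡ 34 (mod 397)  [q = 3: ≢ 1 ✓]
204^36 ≡ 167 (mod 397)  [q = 11: ≢ 1 ✓]
None equal 1, so ord_397(204) = 396: 204 is a primitive root.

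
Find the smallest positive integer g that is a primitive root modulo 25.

φ(25) = φ(5^2) = 5·(5−1) = 20 = 2^2 · 5.
g is a primitive root iff g^(20/q) ≢ 1 (mod 25) for each prime q ∈ {2, 5}.
g = 2: 2^10 ≡ 24; 2^4 ≡ 16 — none is 1, so 2 is a primitive root.
Hence the least primitive root of 25 is 2.

2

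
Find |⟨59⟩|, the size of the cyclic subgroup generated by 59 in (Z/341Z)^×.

By Lagrange's theorem, ord_341(59) divides φ(341) = φ(11·31) = (11−1)·(31−1) = 10·30 = 300 = 2^2 · 3 · 5^2.
Divisors of 300: 1, 2, 3, 4, 5, 6, 10, 12, 15, 20, 25, 30, 50, 60, 75, 100, 150, 300.
Test each divisor d:
59^1 ≡ 59 (mod 341)
59^2 ≡ 71 (mod 341)
59^3 ≡ 97 (mod 341)
59^4 ≡ 267 (mod 341)
59^5 ≡ 67 (mod 341)
59^6 ≡ 202 (mod 341)
59^10 ≡ 56 (mod 341)
59^12 ≡ 225 (mod 341)
59^15 ≡ 1 (mod 341) ✓
Hence ord(59) = 15.

15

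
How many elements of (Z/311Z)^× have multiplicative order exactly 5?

4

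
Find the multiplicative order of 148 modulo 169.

52

ord(148) | φ(169) = φ(13^2) = 13·(13−1) = 156 = 2^2 · 3 · 13.
Divisors of 156: 1, 2, 3, 4, 6, 12, 13, 26, 39, 52, 78, 156.
Compute 148^d (mod 169) for the divisors d until we hit 1:
148^1 ≡ 148 (mod 169)
148^2 ≡ 103 (mod 169)
148^3 ≡ 34 (mod 169)
148^4 ≡ 131 (mod 169)
148^6 ≡ 142 (mod 169)
148^12 ≡ 53 (mod 169)
148^13 ≡ 70 (mod 169)
148^26 ≡ 168 (mod 169)
148^39 ≡ 99 (mod 169)
148^52 ≡ 1 (mod 169) ✓
Therefore the multiplicative order of 148 modulo 169 is 52.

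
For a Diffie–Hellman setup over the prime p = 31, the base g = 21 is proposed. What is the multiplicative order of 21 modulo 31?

30

The order of 21 must divide φ(31) = 31 − 1 = 30 = 2 · 3 · 5.
Divisors of 30: 1, 2, 3, 5, 6, 10, 15, 30.
Evaluate successive powers at the divisors of 30:
21^1 ≡ 21
21^2 ≡ 7
21^3 ≡ 23
21^5 ≡ 6
21^6 ≡ 2
21^10 ≡ 5
21^15 ≡ 30
21^30 ≡ 1
Therefore the multiplicative order of 21 modulo 31 is 30.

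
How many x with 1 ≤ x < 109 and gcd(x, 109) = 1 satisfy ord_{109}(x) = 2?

φ(109) = 109 − 1 = 108 = 2^2 · 3^3.
In a cyclic group of order 108, there are φ(d) elements of order d for each divisor d of 108, and zero for non-divisors.
2 | 108, and φ(2) = 2 − 1 = 1.

1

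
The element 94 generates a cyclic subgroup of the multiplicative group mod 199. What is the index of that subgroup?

The order of 94 must divide φ(199) = 199 − 1 = 198 = 2 · 3^2 · 11.
Divisors of 198: 1, 2, 3, 6, 9, 11, 18, 22, 33, 66, 99, 198.
Check 94^d mod 199 for each divisor in increasing order:
94^1 ≡ 94 (mod 199)
94^2 ≡ 80 (mod 199)
94^3 ≡ 157 (mod 199)
94^6 ≡ 172 (mod 199)
94^9 ≡ 139 (mod 199)
94^11 ≡ 175 (mod 199)
94^18 ≡ 18 (mod 199)
94^22 ≡ 178 (mod 199)
94^33 ≡ 106 (mod 199)
94^66 ≡ 92 (mod 199)
94^99 ≡ 1 (mod 199) ✓
The order of 94 is 99, so the subgroup it generates has 99 elements.
The index is φ(199) / ord(94) = 198 / 99 = 2.

2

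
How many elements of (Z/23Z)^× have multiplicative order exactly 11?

φ(23) = 23 − 1 = 22 = 2 · 11.
In a cyclic group of order 22, there are φ(d) elements of order d for each divisor d of 22, and zero for non-divisors.
11 | 22, and φ(11) = 11 − 1 = 10.

10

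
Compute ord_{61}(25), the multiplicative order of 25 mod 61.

15

Since 25 ∈ (Z/61Z)^×, its order divides φ(61) = 61 − 1 = 60 = 2^2 · 3 · 5.
Divisors of 60: 1, 2, 3, 4, 5, 6, 10, 12, 15, 20, 30, 60.
Test each divisor d:
25^1 ≡ 25
25^2 ≡ 15
25^3 ≡ 9
25^4 ≡ 42
25^5 ≡ 13
25^6 ≡ 20
25^10 ≡ 47
25^12 ≡ 34
25^15 ≡ 1
The smallest such exponent is 15, so the order of 25 is 15.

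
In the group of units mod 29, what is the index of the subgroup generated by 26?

1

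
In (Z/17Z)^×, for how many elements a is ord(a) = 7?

0

φ(17) = 17 − 1 = 16 = 2^4.
(Z/17Z)^× is cyclic (|G| = 16); a cyclic group of order m has exactly φ(d) elements of each order d | m, and none otherwise.
Here 16 is not a multiple of 7, so there are no elements of order 7.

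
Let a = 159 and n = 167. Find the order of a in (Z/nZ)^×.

166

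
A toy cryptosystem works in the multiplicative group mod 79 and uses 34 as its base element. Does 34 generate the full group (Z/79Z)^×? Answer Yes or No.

φ(79) = 79 − 1 = 78 = 2 · 3 · 13.
It suffices to check that the order of 34 is not a proper divisor of 78: compute 34^(78/q) for q ∈ {2, 3, 13}.
34^39 ≡ 78 (mod 79)  [q = 2: ≢ 1 ✓]
34^26 ≡ 23 (mod 79)  [q = 3: ≢ 1 ✓]
34^6 ≡ 22 (mod 79)  [q = 13: ≢ 1 ✓]
All checks pass, so 34 has order 78 and is a primitive root modulo 79.

Yes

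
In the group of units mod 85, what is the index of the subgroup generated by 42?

ord(42) | φ(85) = φ(5·17) = (5−1)·(17−1) = 4·16 = 64 = 2^6.
Divisors of 64: 1, 2, 4, 8, 16, 32, 64.
Check 42^d mod 85 for each divisor in increasing order:
42^1 ≡ 42 (mod 85)
42^2 ≡ 64 (mod 85)
42^4 ≡ 16 (mod 85)
42^8 ≡ 1 (mod 85) ✓
Thus |⟨42⟩| = ord(42) = 8.
Index = |(Z/85Z)^×| / |⟨42⟩| = 64 / 8 = 8.

8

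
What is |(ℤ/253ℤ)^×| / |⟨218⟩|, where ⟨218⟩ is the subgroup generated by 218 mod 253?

Since 218 ∈ (Z/253Z)^×, its order divides φ(253) = φ(11·23) = (11−1)·(23−1) = 10·22 = 220 = 2^2 · 5 · 11.
Divisors of 220: 1, 2, 4, 5, 10, 11, 20, 22, 44, 55, 110, 220.
Test each divisor d:
218^1 ≡ 218 (mod 253)
218^2 ≡ 213 (mod 253)
218^4 ≡ 82 (mod 253)
218^5 ≡ 166 (mod 253)
218^10 ≡ 232 (mod 253)
218^11 ≡ 229 (mod 253)
218^20 ≡ 188 (mod 253)
218^22 ≡ 70 (mod 253)
218^44 ≡ 93 (mod 253)
218^55 ≡ 45 (mod 253)
218^110 ≡ 1 (mod 253) ✓
Thus |⟨218⟩| = ord(218) = 110.
The index is φ(253) / ord(218) = 220 / 110 = 2.

2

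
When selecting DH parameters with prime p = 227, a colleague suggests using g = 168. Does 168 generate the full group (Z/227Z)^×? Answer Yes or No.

Yes

φ(227) = 227 − 1 = 226 = 2 · 113.
Test 168^(226/q) mod 227 for each prime factor q of 226:
168^113 ≡ 226 (mod 227)  [q = 2: ≢ 1 ✓]
168^2 ≡ 76 (mod 227)  [q = 113: ≢ 1 ✓]
Every test exponent gives a nontrivial residue, hence 168 generates the full group.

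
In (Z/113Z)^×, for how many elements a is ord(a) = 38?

0

φ(113) = 113 − 1 = 112 = 2^4 · 7.
In a cyclic group of order 112, there are φ(d) elements of order d for each divisor d of 112, and zero for non-divisors.
38 does not divide 112, so no element of (Z/113Z)^× has order 38.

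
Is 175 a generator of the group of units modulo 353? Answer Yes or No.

φ(353) = 353 − 1 = 352 = 2^5 · 11.
175 is a primitive root mod 353 iff 175^(φ(353)/q) ≢ 1 for every prime q | φ(353), i.e. q ∈ {2, 11}.
175^176 ≡ 352 (mod 353)  [q = 2: ≢ 1 ✓]
175^32 ≡ 185 (mod 353)  [q = 11: ≢ 1 ✓]
Every test exponent gives a nontrivial residue, hence 175 generates the full group.

Yes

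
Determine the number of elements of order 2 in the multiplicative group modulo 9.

1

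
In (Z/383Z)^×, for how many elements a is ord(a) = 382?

190

φ(383) = 383 − 1 = 382 = 2 · 191.
Since (Z/383Z)^× is cyclic of order 382, the number of elements of order d is φ(d) when d | 382 and 0 otherwise.
382 = 2 · 191 divides 382, and φ(382) = 190.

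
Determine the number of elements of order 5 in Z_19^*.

0

φ(19) = 19 − 1 = 18 = 2 · 3^2.
In a cyclic group of order 18, there are φ(d) elements of order d for each divisor d of 18, and zero for non-divisors.
Since 5 ∤ 18, the count is 0.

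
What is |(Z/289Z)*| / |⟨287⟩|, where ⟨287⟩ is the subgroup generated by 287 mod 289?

By Lagrange's theorem, ord_289(287) divides φ(289) = φ(17^2) = 17·(17−1) = 272 = 2^4 · 17.
Divisors of 272: 1, 2, 4, 8, 16, 17, 34, 68, 136, 272.
Evaluate successive powers at the divisors of 272:
287^1 ≡ 287 (mod 289)
287^2 ≡ 4 (mod 289)
287^4 ≡ 16 (mod 289)
287^8 ≡ 256 (mod 289)
287^16 ≡ 222 (mod 289)
287^17 ≡ 134 (mod 289)
287^34 ≡ 38 (mod 289)
287^68 ≡ 288 (mod 289)
287^136 ≡ 1 (mod 289) ✓
So ord_289(287) = 136, hence |⟨287⟩| = 136.
[(Z/289Z)^× : ⟨287⟩] = 272/136 = 2.

2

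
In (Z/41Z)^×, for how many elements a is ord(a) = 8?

4

φ(41) = 41 − 1 = 40 = 2^3 · 5.
Since (Z/41Z)^× is cyclic of order 40, the number of elements of order d is φ(d) when d | 40 and 0 otherwise.
8 = 2^3 divides 40, and φ(8) = 4.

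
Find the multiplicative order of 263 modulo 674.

84

Since 263 ∈ (Z/674Z)^×, its order divides φ(674) = φ(2)·φ(337) = 1·336 = 336 = 2^4 · 3 · 7.
Divisors of 336: 1, 2, 3, 4, 6, 7, 8, 12, 14, 16, 21, 24, 28, 42, 48, 56, 84, 112, 168, 336.
Check 263^d mod 674 for each divisor in increasing order:
263^1 ≡ 263 (mod 674)
263^2 ≡ 421 (mod 674)
263^3 ≡ 187 (mod 674)
263^4 ≡ 653 (mod 674)
263^6 ≡ 595 (mod 674)
263^7 ≡ 117 (mod 674)
263^8 ≡ 441 (mod 674)
263^12 ≡ 175 (mod 674)
263^14 ≡ 209 (mod 674)
263^16 ≡ 369 (mod 674)
263^21 ≡ 189 (mod 674)
263^24 ≡ 295 (mod 674)
263^28 ≡ 545 (mod 674)
263^42 ≡ 673 (mod 674)
263^48 ≡ 79 (mod 674)
263^56 ≡ 465 (mod 674)
263^84 ≡ 1 (mod 674) ✓
Therefore the multiplicative order of 263 modulo 674 is 84.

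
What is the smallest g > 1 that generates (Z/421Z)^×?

φ(421) = 421 − 1 = 420 = 2^2 · 3 · 5 · 7.
Test candidates g = 2, 3, … against the prime factors q ∈ {2, 3, 5, 7} of φ(421): g is a generator iff g^(420/q) ≢ 1 for every such q.
g = 2: 2^210 ≡ 420; 2^140 ≡ 400; 2^84 ≡ 279; 2^60 ≡ 370 — none is 1, so 2 is a primitive root.
The smallest primitive root modulo 421 is 2.

2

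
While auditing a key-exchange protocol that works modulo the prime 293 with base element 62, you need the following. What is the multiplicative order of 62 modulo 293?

The order of 62 must divide φ(293) = 293 − 1 = 292 = 2^2 · 73.
Divisors of 292: 1, 2, 4, 73, 146, 292.
Check 62^d mod 293 for each divisor in increasing order:
62^1 ≡ 62
62^2 ≡ 35
62^4 ≡ 53
62^73 ≡ 155
62^146 ≡ 292
62^292 ≡ 1
The smallest such exponent is 292, so the order of 62 is 292.

292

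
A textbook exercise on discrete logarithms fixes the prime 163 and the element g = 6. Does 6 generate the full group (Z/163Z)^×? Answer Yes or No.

No

φ(163) = 163 − 1 = 162 = 2 · 3^4.
Test 6^(162/q) mod 163 for each prime factor q of 162:
6^81 ≡ 1 (mod 163)  [q = 2: ≡ 1 ✗]
6^54 ≡ 1 (mod 163)  [q = 3: ≡ 1 ✗]
6^81 ≡ 1 shows ord(6) | 81, strictly less than φ(163); not a primitive root.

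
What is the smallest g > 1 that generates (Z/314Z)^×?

5

φ(314) = φ(2)·φ(157) = 1·156 = 156 = 2^2 · 3 · 13.
Test candidates g = 2, 3, … against the prime factors q ∈ {2, 3, 13} of φ(314): g is a generator iff g^(156/q) ≢ 1 for every such q.
g = 2: gcd(2, 314) = 2 > 1, not a unit — skip.
g = 3: 3^78 ≡ 1 — hits 1, so not a primitive root.
g = 4: gcd(4, 314) = 2 > 1, not a unit — skip.
g = 5: 5^78 ≡ 313; 5^52 ≡ 169; 5^12 ≡ 287 — none is 1, so 5 is a primitive root.
So 5 is the smallest generator of (Z/314Z)^×.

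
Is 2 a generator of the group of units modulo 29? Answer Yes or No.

Yes

φ(29) = 29 − 1 = 28 = 2^2 · 7.
Test 2^(28/q) mod 29 for each prime factor q of 28:
2^14 ≡ 28 (mod 29)  [q = 2: ≢ 1 ✓]
2^4 ≡ 16 (mod 29)  [q = 7: ≢ 1 ✓]
All checks pass, so 2 has order 28 and is a primitive root modulo 29.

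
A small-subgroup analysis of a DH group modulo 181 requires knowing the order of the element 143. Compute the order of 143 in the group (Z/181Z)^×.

90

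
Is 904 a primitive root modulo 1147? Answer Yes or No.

1147 = 31 · 37 is a product of two distinct odd primes, so (Z/1147Z)^× ≅ (Z/31Z)^× × (Z/37Z)^× is not cyclic.
No primitive root modulo 1147 exists; in particular 904 is not one.

No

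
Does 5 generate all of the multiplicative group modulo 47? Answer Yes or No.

φ(47) = 47 − 1 = 46 = 2 · 23.
An element g generates (Z/47Z)^× iff g^(46/q) ≢ 1 (mod 47) for each prime q ∈ {2, 23}.
5^23 ≡ 46 (mod 47)  [q = 2: ≢ 1 ✓]
5^2 ≡ 25 (mod 47)  [q = 23: ≢ 1 ✓]
None equal 1, so ord_47(5) = 46: 5 is a primitive root.

Yes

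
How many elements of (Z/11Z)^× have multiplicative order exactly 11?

0

φ(11) = 11 − 1 = 10 = 2 · 5.
In a cyclic group of order 10, there are φ(d) elements of order d for each divisor d of 10, and zero for non-divisors.
Here 10 is not a multiple of 11, so there are no elements of order 11.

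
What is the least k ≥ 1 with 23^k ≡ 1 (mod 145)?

28

By Lagrange's theorem, ord_145(23) divides φ(145) = φ(5·29) = (5−1)·(29−1) = 4·28 = 112 = 2^4 · 7.
Divisors of 112: 1, 2, 4, 7, 8, 14, 16, 28, 56, 112.
Check 23^d mod 145 for each divisor in increasing order:
23^1 ≡ 23 (mod 145)
23^2 ≡ 94 (mod 145)
23^4 ≡ 136 (mod 145)
23^7 ≡ 117 (mod 145)
23^8 ≡ 81 (mod 145)
23^14 ≡ 59 (mod 145)
23^16 ≡ 36 (mod 145)
23^28 ≡ 1 (mod 145) ✓
Therefore the multiplicative order of 23 modulo 145 is 28.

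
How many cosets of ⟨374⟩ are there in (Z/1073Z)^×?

4

ord(374) | φ(1073) = φ(29·37) = (29−1)·(37−1) = 28·36 = 1008 = 2^4 · 3^2 · 7.
Divisors of 1008: 1, 2, 3, 4, 6, 7, 8, 9, 12, 14, 16, 18, 21, 24, 28, 36, 42, 48, 56, 63, 72, 84, 112, 126, 144, 168, 252, 336, 504, 1008.
Evaluate successive powers at the divisors of 1008:
374^1 ≡ 374
374^2 ≡ 386
374^3 ≡ 582
374^4 ≡ 922
374^6 ≡ 729
374^7 ≡ 104
374^8 ≡ 268
374^9 ≡ 443
374^12 ≡ 306
374^14 ≡ 86
374^16 ≡ 1006
374^18 ≡ 963
374^21 ≡ 360
374^24 ≡ 285
374^28 ≡ 958
374^36 ≡ 297
374^42 ≡ 840
374^48 ≡ 750
374^56 ≡ 349
374^63 ≡ 887
374^72 ≡ 223
374^84 ≡ 639
374^112 ≡ 552
374^126 ≡ 260
374^144 ≡ 371
374^168 ≡ 581
374^252 ≡ 1
Thus |⟨374⟩| = ord(374) = 252.
[(Z/1073Z)^× : ⟨374⟩] = 1008/252 = 4.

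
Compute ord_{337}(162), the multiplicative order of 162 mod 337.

ord(162) | φ(337) = 337 − 1 = 336 = 2^4 · 3 · 7.
Divisors of 336: 1, 2, 3, 4, 6, 7, 8, 12, 14, 16, 21, 24, 28, 42, 48, 56, 84, 112, 168, 336.
Check 162^d mod 337 for each divisor in increasing order:
162^1 ≡ 162 (mod 337)
162^2 ≡ 295 (mod 337)
162^3 ≡ 273 (mod 337)
162^4 ≡ 79 (mod 337)
162^6 ≡ 52 (mod 337)
162^7 ≡ 336 (mod 337)
162^8 ≡ 175 (mod 337)
162^12 ≡ 8 (mod 337)
162^14 ≡ 1 (mod 337) ✓
Therefore the multiplicative order of 162 modulo 337 is 14.

14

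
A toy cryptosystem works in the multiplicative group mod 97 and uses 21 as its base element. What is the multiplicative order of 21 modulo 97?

96

The order of 21 must divide φ(97) = 97 − 1 = 96 = 2^5 · 3.
Divisors of 96: 1, 2, 3, 4, 6, 8, 12, 16, 24, 32, 48, 96.
Check 21^d mod 97 for each divisor in increasing order:
21^1 ≡ 21
21^2 ≡ 53
21^3 ≡ 46
21^4 ≡ 93
21^6 ≡ 79
21^8 ≡ 16
21^12 ≡ 33
21^16 ≡ 62
21^24 ≡ 22
21^32 ≡ 61
21^48 ≡ 96
21^96 ≡ 1
Hence ord(21) = 96.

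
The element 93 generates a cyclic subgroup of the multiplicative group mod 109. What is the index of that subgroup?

By Lagrange's theorem, ord_109(93) divides φ(109) = 109 − 1 = 108 = 2^2 · 3^3.
Divisors of 108: 1, 2, 3, 4, 6, 9, 12, 18, 27, 36, 54, 108.
Check 93^d mod 109 for each divisor in increasing order:
93^1 ≡ 93 (mod 109)
93^2 ≡ 38 (mod 109)
93^3 ≡ 46 (mod 109)
93^4 ≡ 27 (mod 109)
93^6 ≡ 45 (mod 109)
93^9 ≡ 108 (mod 109)
93^12 ≡ 63 (mod 109)
93^18 ≡ 1 (mod 109) ✓
So ord_109(93) = 18, hence |⟨93⟩| = 18.
The index is φ(109) / ord(93) = 108 / 18 = 6.

6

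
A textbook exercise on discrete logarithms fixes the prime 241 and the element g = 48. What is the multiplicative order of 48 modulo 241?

40

The order of 48 must divide φ(241) = 241 − 1 = 240 = 2^4 · 3 · 5.
Divisors of 240: 1, 2, 3, 4, 5, 6, 8, 10, 12, 15, 16, 20, 24, 30, 40, 48, 60, 80, 120, 240.
Test each divisor d:
48^1 ≡ 48 (mod 241)
48^2 ≡ 135 (mod 241)
48^3 ≡ 214 (mod 241)
48^4 ≡ 150 (mod 241)
48^5 ≡ 211 (mod 241)
48^6 ≡ 6 (mod 241)
48^8 ≡ 87 (mod 241)
48^10 ≡ 177 (mod 241)
48^12 ≡ 36 (mod 241)
48^15 ≡ 233 (mod 241)
48^16 ≡ 98 (mod 241)
48^20 ≡ 240 (mod 241)
48^24 ≡ 91 (mod 241)
48^30 ≡ 64 (mod 241)
48^40 ≡ 1 (mod 241) ✓
Therefore the multiplicative order of 48 modulo 241 is 40.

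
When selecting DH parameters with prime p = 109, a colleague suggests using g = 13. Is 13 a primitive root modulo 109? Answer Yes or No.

Yes

φ(109) = 109 − 1 = 108 = 2^2 · 3^3.
13 is a primitive root mod 109 iff 13^(φ(109)/q) ≢ 1 for every prime q | φ(109), i.e. q ∈ {2, 3}.
13^54 ≡ 108 (mod 109)  [q = 2: ≢ 1 ✓]
13^36 ≡ 63 (mod 109)  [q = 3: ≢ 1 ✓]
None equal 1, so ord_109(13) = 108: 13 is a primitive root.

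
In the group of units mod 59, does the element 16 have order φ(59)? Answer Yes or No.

φ(59) = 59 − 1 = 58 = 2 · 29.
It suffices to check that the order of 16 is not a proper divisor of 58: compute 16^(58/q) for q ∈ {2, 29}.
16^29 ≡ 1 (mod 59)  [q = 2: ≡ 1 ✗]
16^2 ≡ 20 (mod 59)  [q = 29: ≢ 1 ✓]
Since 16^29 ≡ 1, the order of 16 divides 29 < 58, so 16 is not a primitive root.

No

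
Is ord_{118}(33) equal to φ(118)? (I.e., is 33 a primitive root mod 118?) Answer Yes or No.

Yes

φ(118) = φ(2)·φ(59) = 1·58 = 58 = 2 · 29.
Test 33^(58/q) mod 118 for each prime factor q of 58:
33^29 ≡ 117 (mod 118)  [q = 2: ≢ 1 ✓]
33^2 ≡ 27 (mod 118)  [q = 29: ≢ 1 ✓]
None equal 1, so ord_118(33) = 58: 33 is a primitive root.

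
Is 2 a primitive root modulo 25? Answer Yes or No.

Yes

φ(25) = φ(5^2) = 5·(5−1) = 20 = 2^2 · 5.
It suffices to check that the order of 2 is not a proper divisor of 20: compute 2^(20/q) for q ∈ {2, 5}.
2^10 ≡ 24 (mod 25)  [q = 2: ≢ 1 ✓]
2^4 ≡ 16 (mod 25)  [q = 5: ≢ 1 ✓]
Every test exponent gives a nontrivial residue, hence 2 generates the full group.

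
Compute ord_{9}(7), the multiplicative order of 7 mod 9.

3

The order of 7 must divide φ(9) = φ(3^2) = 3·(3−1) = 6 = 2 · 3.
Divisors of 6: 1, 2, 3, 6.
Evaluate successive powers at the divisors of 6:
7^1 ≡ 7
7^2 ≡ 4
7^3 ≡ 1
So ord_9(7) = 3.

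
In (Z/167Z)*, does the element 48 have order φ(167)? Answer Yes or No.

No

φ(167) = 167 − 1 = 166 = 2 · 83.
An element g generates (Z/167Z)^× iff g^(166/q) ≢ 1 (mod 167) for each prime q ∈ {2, 83}.
48^83 ≡ 1 (mod 167)  [q = 2: ≡ 1 ✗]
48^2 ≡ 133 (mod 167)  [q = 83: ≢ 1 ✓]
48^83 ≡ 1 shows ord(48) | 83, strictly less than φ(167); not a primitive root.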